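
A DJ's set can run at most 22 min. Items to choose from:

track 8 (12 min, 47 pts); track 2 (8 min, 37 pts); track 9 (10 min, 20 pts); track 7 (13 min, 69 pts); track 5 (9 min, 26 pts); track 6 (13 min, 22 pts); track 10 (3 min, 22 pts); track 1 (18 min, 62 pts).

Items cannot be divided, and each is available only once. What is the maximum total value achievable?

106 pts

Check high-value combinations within 22 min:
- track 2+track 7: duration 8+13=21, value 37+69=106
- track 7+track 5: duration 13+9=22, value 69+26=95
- track 7+track 10: duration 13+3=16, value 69+22=91
- track 2+track 5+track 10: duration 8+9+3=20, value 37+26+22=85
Best: 106 pts.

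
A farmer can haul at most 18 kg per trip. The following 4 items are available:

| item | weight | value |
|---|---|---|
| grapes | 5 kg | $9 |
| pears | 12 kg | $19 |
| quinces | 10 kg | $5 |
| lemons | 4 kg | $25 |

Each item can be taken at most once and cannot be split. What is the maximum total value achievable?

Check high-value combinations within 18 kg:
- pears+lemons: weight 12+4=16, value 19+25=44
- grapes+lemons: weight 5+4=9, value 9+25=34
- quinces+lemons: weight 10+4=14, value 5+25=30
- grapes+pears: weight 5+12=17, value 9+19=28
- lemons: weight 4, value 25
Best: $44.

$44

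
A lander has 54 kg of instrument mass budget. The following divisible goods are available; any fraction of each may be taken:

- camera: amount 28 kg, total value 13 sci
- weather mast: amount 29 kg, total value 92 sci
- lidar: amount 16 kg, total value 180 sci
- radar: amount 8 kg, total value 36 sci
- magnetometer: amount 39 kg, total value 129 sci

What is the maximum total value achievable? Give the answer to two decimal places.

315.23

Take in order of value per unit:
- lidar (180/16 per unit): all 16 → value 180, running total 180.00
- radar (36/8 per unit): all 8 → value 36, running total 216.00
- magnetometer (129/39 per unit): 30 of 39 → value 30×129/39 = 99.2308, running total 315.23
Total 315.23.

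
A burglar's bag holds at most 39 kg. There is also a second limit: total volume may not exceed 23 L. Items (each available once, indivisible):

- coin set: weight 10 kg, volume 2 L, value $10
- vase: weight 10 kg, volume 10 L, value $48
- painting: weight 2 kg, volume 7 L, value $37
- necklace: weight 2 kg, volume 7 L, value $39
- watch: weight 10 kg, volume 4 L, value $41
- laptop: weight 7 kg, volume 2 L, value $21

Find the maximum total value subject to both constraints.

Feasible sets respecting both limits:
- vase+necklace+watch+laptop: weight 29, volume 23, value 149
- coin set+painting+necklace+watch+laptop: weight 31, volume 22, value 148
- vase+painting+watch+laptop: weight 29, volume 23, value 147
Best: $149.

$149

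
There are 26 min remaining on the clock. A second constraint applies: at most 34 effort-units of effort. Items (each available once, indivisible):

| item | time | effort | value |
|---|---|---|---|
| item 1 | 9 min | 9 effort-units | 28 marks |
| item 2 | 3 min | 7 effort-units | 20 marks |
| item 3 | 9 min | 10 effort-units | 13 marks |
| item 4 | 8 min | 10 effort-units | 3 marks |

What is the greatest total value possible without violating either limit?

61 marks

Feasible sets respecting both limits:
- item 1+item 2+item 3: time 21, effort 26, value 61
- item 1+item 2+item 4: time 20, effort 26, value 51
- item 1+item 2: time 12, effort 16, value 48
- item 1+item 3+item 4: time 26, effort 29, value 44
Best: 61 marks.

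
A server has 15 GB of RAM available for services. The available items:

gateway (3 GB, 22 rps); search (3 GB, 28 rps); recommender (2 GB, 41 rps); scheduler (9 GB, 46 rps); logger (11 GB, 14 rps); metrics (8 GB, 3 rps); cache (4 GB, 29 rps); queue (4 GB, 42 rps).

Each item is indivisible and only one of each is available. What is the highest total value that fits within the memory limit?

140 rps

Check high-value combinations within 15 GB:
- search+recommender+cache+queue: memory 3+2+4+4=13, value 28+41+29+42=140
- gateway+recommender+cache+queue: memory 3+2+4+4=13, value 22+41+29+42=134
- gateway+search+recommender+queue: memory 3+3+2+4=12, value 22+28+41+42=133
Best: 140 rps.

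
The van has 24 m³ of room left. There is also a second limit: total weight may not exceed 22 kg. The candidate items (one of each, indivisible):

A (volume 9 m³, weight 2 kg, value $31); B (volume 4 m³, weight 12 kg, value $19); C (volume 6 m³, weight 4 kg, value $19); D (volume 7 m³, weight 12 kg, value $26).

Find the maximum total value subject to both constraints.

Feasible sets respecting both limits:
- A+C+D: volume 22, weight 18, value 76
- A+B+C: volume 19, weight 18, value 69
- A+D: volume 16, weight 14, value 57
- A+B: volume 13, weight 14, value 50
Best: $76.

$76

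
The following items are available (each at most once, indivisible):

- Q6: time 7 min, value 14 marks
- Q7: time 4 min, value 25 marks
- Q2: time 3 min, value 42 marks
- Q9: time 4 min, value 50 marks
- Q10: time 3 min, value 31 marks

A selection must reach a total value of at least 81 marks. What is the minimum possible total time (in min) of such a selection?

Subsets with value ≥ 81, sorted by total time:
- Q2+Q9: time 7, value 92
- Q9+Q10: time 7, value 81
- Q2+Q9+Q10: time 10, value 123
- Q7+Q2+Q10: time 10, value 98
Minimum time: 7 min.

7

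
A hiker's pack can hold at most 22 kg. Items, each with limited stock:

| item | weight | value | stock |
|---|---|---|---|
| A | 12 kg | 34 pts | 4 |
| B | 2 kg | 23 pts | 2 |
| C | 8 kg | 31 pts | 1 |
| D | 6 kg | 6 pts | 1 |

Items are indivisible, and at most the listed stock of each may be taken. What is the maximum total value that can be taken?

88 pts

Best selections within weight 22 and stock limits:
- 1×A + 1×B + 1×C: weight 22, value 88
- 1×A + 2×B + 1×D: weight 22, value 86
- 2×B + 1×C + 1×D: weight 18, value 83
Best: 88 pts.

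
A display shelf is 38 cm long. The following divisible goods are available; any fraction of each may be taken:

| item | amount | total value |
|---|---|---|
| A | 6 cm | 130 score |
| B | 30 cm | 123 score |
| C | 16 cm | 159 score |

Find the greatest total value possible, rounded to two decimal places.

Take in order of value per unit:
- A (130/6 per unit): all 6 → value 130, running total 130.00
- C (159/16 per unit): all 16 → value 159, running total 289.00
- B (123/30 per unit): 16 of 30 → value 16×123/30 = 65.6000, running total 354.60
Total 354.60.

354.60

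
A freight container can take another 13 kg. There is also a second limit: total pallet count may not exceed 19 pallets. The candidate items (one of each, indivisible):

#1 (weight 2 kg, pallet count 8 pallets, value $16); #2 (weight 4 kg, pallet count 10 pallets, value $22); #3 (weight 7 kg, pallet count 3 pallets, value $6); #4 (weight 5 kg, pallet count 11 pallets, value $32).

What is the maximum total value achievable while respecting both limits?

Feasible sets respecting both limits:
- #1+#4: weight 7, pallet count 19, value 48
- #1+#2: weight 6, pallet count 18, value 38
- #3+#4: weight 12, pallet count 14, value 38
Best: $48.

$48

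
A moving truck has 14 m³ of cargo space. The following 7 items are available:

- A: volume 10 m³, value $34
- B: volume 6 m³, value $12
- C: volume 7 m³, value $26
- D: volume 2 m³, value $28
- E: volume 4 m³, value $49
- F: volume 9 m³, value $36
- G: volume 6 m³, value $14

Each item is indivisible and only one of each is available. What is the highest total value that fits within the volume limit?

$103

Check high-value combinations within 14 m³:
- C+D+E: volume 7+2+4=13, value 26+28+49=103
- D+E+G: volume 2+4+6=12, value 28+49+14=91
- B+D+E: volume 6+2+4=12, value 12+28+49=89
- E+F: volume 4+9=13, value 49+36=85
Best: $103.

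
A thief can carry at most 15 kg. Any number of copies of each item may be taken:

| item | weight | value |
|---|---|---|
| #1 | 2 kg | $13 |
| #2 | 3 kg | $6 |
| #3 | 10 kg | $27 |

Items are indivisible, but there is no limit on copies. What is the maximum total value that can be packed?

Best value-per-unit is #1 at 13/2, and filling with it alone uses weight 7×2=14. No mix of the others beats 7×13 = 91.

$91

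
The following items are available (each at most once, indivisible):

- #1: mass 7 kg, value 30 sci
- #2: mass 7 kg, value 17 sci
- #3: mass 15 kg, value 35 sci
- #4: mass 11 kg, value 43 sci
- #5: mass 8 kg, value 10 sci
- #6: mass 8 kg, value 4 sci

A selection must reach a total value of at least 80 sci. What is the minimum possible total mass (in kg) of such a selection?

Subsets with value ≥ 80, sorted by total mass:
- #1+#2+#4: mass 25, value 90
- #1+#4+#5: mass 26, value 83
Minimum mass: 25 kg.

25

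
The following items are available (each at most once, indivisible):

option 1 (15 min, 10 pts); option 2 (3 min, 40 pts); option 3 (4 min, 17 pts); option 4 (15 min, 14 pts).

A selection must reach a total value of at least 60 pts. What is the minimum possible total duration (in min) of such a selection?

22

Subsets with value ≥ 60, sorted by total duration:
- option 2+option 3+option 4: duration 22, value 71
- option 1+option 2+option 3: duration 22, value 67
- option 1+option 2+option 4: duration 33, value 64
Minimum duration: 22 min.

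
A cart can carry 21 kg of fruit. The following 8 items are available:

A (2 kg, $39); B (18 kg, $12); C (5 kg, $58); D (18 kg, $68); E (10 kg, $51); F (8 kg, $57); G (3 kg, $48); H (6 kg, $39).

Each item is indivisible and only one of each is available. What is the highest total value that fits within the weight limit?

$202

Check high-value combinations within 21 kg:
- A+C+F+G: weight 2+5+8+3=18, value 39+58+57+48=202
- A+C+E+G: weight 2+5+10+3=20, value 39+58+51+48=196
- A+C+F+H: weight 2+5+8+6=21, value 39+58+57+39=193
- A+C+G+H: weight 2+5+3+6=16, value 39+58+48+39=184
- A+F+G+H: weight 2+8+3+6=19, value 39+57+48+39=183
Best: $202.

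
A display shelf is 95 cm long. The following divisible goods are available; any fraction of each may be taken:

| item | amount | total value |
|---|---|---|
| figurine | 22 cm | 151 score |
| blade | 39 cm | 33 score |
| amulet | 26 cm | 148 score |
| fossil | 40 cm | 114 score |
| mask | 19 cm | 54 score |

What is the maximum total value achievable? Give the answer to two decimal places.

432.89

Take in order of value per unit:
- figurine (151/22 per unit): all 22 → value 151, running total 151.00
- amulet (148/26 per unit): all 26 → value 148, running total 299.00
- fossil (114/40 per unit): all 40 → value 114, running total 413.00
- mask (54/19 per unit): 7 of 19 → value 7×54/19 = 19.8947, running total 432.89
Total 432.89.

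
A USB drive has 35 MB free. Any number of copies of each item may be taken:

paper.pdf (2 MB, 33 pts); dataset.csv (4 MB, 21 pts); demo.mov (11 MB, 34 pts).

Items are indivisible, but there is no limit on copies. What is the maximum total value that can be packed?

Best value-per-unit is paper.pdf at 33/2, and filling with it alone uses size 17×2=34. No mix of the others beats 17×33 = 561.

561 pts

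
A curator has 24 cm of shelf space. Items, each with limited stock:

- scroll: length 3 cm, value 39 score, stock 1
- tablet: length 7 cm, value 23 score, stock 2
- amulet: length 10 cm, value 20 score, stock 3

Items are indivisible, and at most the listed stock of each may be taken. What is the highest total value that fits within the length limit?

Top feasible selections:
- 1×scroll + 2×tablet: length 17, value 85
- 1×scroll + 1×tablet + 1×amulet: length 20, value 82
Best: 85 score.

85 score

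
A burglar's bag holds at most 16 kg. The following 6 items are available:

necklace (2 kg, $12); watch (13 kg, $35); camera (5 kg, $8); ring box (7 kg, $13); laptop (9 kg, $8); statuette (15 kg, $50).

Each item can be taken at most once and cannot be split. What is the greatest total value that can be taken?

$50

This is a 0/1 knapsack; check combinations near the capacity.
- statuette: weight 15, value 50
- necklace+watch: weight 2+13=15, value 12+35=47
- watch: weight 13, value 35
- necklace+camera+ring box: weight 2+5+7=14, value 12+8+13=33
- necklace+camera+laptop: weight 2+5+9=16, value 12+8+8=28
Best: $50.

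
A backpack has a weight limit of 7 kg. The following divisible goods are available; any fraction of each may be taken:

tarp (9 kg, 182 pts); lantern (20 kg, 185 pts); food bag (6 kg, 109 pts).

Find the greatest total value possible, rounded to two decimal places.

Take in order of value per unit:
- tarp (182/9 per unit): 7 of 9 → value 7×182/9 = 141.5556, running total 141.56
Total 141.56.

141.56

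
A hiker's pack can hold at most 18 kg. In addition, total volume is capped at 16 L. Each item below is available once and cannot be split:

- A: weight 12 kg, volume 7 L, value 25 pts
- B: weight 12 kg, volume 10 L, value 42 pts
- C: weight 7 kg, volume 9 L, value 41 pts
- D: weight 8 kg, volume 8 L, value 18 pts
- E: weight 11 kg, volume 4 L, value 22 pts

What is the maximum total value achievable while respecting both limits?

63 pts

Feasible sets respecting both limits:
- C+E: weight 18, volume 13, value 63
- B: weight 12, volume 10, value 42
- C: weight 7, volume 9, value 41
Best: 63 pts.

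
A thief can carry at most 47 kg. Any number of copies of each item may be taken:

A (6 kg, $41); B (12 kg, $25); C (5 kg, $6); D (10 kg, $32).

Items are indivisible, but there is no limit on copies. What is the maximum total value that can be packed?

$293

Best value-per-unit is A at 41/6; filling with it alone gives 7×41 = 287.
Optimal mix: 7×A + 1×C → weight 47, value 293.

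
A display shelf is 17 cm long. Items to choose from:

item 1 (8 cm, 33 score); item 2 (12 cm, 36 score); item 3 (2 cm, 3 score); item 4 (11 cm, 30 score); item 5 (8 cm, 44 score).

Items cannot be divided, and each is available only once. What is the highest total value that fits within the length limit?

77 score

Check high-value combinations within 17 cm:
- item 1+item 5: length 8+8=16, value 33+44=77
- item 3+item 5: length 2+8=10, value 3+44=47
- item 5: length 8, value 44
Best: 77 score.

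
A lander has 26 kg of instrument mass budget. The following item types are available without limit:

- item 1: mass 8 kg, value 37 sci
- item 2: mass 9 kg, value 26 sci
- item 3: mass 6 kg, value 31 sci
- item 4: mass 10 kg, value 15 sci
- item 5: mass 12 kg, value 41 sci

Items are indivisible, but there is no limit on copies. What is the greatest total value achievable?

Best value-per-unit is item 3 at 31/6; filling with it alone gives 4×31 = 124.
Optimal mix: 1×item 1 + 3×item 3 → mass 26, value 130.

130 sci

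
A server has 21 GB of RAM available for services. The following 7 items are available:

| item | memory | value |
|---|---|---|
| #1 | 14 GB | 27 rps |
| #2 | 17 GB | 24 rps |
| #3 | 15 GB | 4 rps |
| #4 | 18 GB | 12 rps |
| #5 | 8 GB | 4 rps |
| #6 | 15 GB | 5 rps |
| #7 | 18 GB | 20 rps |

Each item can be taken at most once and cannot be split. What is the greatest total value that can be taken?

Check high-value combinations within 21 GB:
- #1: memory 14, value 27
- #2: memory 17, value 24
- #7: memory 18, value 20
- #4: memory 18, value 12
Best: 27 rps.

27 rps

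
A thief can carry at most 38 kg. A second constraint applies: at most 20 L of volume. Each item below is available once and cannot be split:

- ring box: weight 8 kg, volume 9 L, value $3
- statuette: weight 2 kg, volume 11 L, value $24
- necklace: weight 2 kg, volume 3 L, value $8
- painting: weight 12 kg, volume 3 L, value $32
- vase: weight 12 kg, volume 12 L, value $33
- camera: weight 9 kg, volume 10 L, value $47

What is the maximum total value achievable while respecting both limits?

Feasible sets respecting both limits:
- necklace+painting+camera: weight 23, volume 16, value 87
- painting+camera: weight 21, volume 13, value 79
- necklace+painting+vase: weight 26, volume 18, value 73
Best: $87.

$87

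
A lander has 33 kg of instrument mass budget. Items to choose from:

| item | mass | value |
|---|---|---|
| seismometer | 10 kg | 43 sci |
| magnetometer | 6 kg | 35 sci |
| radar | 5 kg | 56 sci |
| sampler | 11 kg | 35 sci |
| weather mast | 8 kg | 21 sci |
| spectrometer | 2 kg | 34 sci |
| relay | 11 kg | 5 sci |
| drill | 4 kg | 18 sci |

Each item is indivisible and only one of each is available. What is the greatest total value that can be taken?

189 sci

This is a 0/1 knapsack; check combinations near the capacity.
- seismometer+magnetometer+radar+weather mast+spectrometer: mass 10+6+5+8+2=31, value 43+35+56+21+34=189
- seismometer+magnetometer+radar+spectrometer+drill: mass 10+6+5+2+4=27, value 43+35+56+34+18=186
- seismometer+radar+sampler+spectrometer+drill: mass 10+5+11+2+4=32, value 43+56+35+34+18=186
- magnetometer+radar+sampler+weather mast+spectrometer: mass 6+5+11+8+2=32, value 35+56+35+21+34=181
- magnetometer+radar+sampler+spectrometer+drill: mass 6+5+11+2+4=28, value 35+56+35+34+18=178
Best: 189 sci.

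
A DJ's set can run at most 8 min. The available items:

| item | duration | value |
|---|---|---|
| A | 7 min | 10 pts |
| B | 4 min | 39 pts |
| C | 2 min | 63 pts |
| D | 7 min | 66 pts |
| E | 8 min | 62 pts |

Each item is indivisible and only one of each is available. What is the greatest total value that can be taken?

102 pts

Check high-value combinations within 8 min:
- B+C: duration 4+2=6, value 39+63=102
- D: duration 7, value 66
- C: duration 2, value 63
- E: duration 8, value 62
Best: 102 pts.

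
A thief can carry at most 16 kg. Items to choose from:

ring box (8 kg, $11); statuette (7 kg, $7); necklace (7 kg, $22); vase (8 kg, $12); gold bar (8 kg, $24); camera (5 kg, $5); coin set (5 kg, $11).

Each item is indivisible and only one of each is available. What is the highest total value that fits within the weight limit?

$46

This is a 0/1 knapsack; check combinations near the capacity.
- necklace+gold bar: weight 7+8=15, value 22+24=46
- vase+gold bar: weight 8+8=16, value 12+24=36
- gold bar+coin set: weight 8+5=13, value 24+11=35
Best: $46.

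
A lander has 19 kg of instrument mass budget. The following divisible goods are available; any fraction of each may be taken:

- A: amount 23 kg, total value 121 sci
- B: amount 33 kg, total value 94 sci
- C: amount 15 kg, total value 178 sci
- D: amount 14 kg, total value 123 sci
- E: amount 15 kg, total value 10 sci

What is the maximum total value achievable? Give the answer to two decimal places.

Take in order of value per unit:
- C (178/15 per unit): all 15 → value 178, running total 178.00
- D (123/14 per unit): 4 of 14 → value 4×123/14 = 35.1429, running total 213.14
Total 213.14.

213.14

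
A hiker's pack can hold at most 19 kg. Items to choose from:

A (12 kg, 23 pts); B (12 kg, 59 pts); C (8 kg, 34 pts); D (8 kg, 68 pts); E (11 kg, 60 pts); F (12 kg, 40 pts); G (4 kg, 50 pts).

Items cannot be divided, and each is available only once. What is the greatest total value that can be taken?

128 pts

This is a 0/1 knapsack; check combinations near the capacity.
- D+E: weight 8+11=19, value 68+60=128
- D+G: weight 8+4=12, value 68+50=118
- E+G: weight 11+4=15, value 60+50=110
Best: 128 pts.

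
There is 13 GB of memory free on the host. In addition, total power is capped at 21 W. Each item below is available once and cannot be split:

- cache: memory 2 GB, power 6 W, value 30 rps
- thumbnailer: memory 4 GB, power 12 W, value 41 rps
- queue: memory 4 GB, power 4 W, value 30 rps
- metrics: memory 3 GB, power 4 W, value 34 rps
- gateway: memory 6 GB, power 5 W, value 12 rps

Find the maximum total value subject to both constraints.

105 rps

Feasible sets respecting both limits:
- thumbnailer+queue+metrics: memory 11, power 20, value 105
- cache+queue+metrics: memory 9, power 14, value 94
- thumbnailer+metrics+gateway: memory 13, power 21, value 87
Best: 105 rps.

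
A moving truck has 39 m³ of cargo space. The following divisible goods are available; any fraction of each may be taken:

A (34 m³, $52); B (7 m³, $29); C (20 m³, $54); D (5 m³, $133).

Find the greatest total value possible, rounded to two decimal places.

Take in order of value per unit:
- D (133/5 per unit): all 5 → value 133, running total 133.00
- B (29/7 per unit): all 7 → value 29, running total 162.00
- C (54/20 per unit): all 20 → value 54, running total 216.00
- A (52/34 per unit): 7 of 34 → value 7×52/34 = 10.7059, running total 226.71
Total 226.71.

226.71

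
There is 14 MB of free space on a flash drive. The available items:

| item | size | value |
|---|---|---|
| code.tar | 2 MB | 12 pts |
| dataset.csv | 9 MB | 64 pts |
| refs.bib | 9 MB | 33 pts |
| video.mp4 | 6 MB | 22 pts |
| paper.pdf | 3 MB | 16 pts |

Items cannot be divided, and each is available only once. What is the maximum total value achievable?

Check high-value combinations within 14 MB:
- code.tar+dataset.csv+paper.pdf: size 2+9+3=14, value 12+64+16=92
- dataset.csv+paper.pdf: size 9+3=12, value 64+16=80
- code.tar+dataset.csv: size 2+9=11, value 12+64=76
- dataset.csv: size 9, value 64
Best: 92 pts.

92 pts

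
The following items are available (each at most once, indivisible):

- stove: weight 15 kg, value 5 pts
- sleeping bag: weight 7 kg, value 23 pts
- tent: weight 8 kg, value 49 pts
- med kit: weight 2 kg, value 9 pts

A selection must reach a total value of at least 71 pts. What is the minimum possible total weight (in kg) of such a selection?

15

Subsets with value ≥ 71, sorted by total weight:
- sleeping bag+tent: weight 15, value 72
- sleeping bag+tent+med kit: weight 17, value 81
Minimum weight: 15 kg.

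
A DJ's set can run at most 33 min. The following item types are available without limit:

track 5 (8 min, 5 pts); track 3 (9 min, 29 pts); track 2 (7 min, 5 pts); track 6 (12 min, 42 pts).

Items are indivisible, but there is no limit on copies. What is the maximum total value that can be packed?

Best value-per-unit is track 6 at 42/12; filling with it alone gives 2×42 = 84.
Optimal mix: 1×track 3 + 2×track 6 → duration 33, value 113.

113 pts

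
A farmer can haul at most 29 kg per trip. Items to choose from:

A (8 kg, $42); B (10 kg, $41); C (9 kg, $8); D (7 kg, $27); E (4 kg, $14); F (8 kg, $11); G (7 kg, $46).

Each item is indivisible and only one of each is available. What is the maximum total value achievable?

$143

Check high-value combinations within 29 kg:
- A+B+E+G: weight 8+10+4+7=29, value 42+41+14+46=143
- A+B+G: weight 8+10+7=25, value 42+41+46=129
- A+D+E+G: weight 8+7+4+7=26, value 42+27+14+46=129
- B+D+E+G: weight 10+7+4+7=28, value 41+27+14+46=128
- A+B+D+E: weight 8+10+7+4=29, value 42+41+27+14=124
Best: $143.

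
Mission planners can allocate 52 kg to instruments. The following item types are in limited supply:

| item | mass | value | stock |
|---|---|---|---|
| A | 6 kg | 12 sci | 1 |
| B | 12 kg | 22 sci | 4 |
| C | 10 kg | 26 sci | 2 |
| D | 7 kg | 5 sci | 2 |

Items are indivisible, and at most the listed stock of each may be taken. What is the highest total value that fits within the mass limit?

108 sci

Top feasible selections:
- 1×A + 2×B + 2×C: mass 50, value 108
- 1×A + 3×B + 1×C: mass 52, value 104
- 2×B + 2×C + 1×D: mass 51, value 101
- 2×B + 2×C: mass 44, value 96
Best: 108 sci.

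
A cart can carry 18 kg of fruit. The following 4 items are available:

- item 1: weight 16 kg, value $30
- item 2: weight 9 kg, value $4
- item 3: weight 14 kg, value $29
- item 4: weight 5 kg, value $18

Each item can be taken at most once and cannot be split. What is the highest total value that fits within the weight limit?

Check high-value combinations within 18 kg:
- item 1: weight 16, value 30
- item 3: weight 14, value 29
- item 2+item 4: weight 9+5=14, value 4+18=22
- item 4: weight 5, value 18
Best: $30.

$30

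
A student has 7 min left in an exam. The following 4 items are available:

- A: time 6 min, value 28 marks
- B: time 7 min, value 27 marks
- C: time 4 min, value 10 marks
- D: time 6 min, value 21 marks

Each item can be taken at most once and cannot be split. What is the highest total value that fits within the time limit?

28 marks

This is a 0/1 knapsack; check combinations near the capacity.
- A: time 6, value 28
- B: time 7, value 27
- D: time 6, value 21
- C: time 4, value 10
Best: 28 marks.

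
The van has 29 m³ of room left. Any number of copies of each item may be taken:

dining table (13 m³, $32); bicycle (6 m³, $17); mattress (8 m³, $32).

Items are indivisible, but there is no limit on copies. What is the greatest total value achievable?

Best value-per-unit is mattress at 32/8; filling with it alone gives 3×32 = 96.
Optimal mix: 2×bicycle + 2×mattress → volume 28, value 98.

$98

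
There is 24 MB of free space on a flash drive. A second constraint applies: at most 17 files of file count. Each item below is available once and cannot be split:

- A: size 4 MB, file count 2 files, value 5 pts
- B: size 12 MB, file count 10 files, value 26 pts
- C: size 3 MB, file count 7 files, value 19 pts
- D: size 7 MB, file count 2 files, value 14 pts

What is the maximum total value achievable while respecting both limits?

45 pts

Feasible sets respecting both limits:
- B+C: size 15, file count 17, value 45
- A+B+D: size 23, file count 14, value 45
- B+D: size 19, file count 12, value 40
Best: 45 pts.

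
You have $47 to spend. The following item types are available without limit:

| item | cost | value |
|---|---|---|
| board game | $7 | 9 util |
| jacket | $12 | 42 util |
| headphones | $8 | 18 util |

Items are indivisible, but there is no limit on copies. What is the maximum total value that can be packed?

Best value-per-unit is jacket at 42/12; filling with it alone gives 3×42 = 126.
Optimal mix: 3×jacket + 1×headphones → cost 44, value 144.

144 util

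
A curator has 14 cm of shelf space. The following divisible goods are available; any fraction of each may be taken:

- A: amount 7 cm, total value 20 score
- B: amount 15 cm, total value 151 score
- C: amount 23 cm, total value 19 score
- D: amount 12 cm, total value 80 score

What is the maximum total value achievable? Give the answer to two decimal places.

Take in order of value per unit:
- B (151/15 per unit): 14 of 15 → value 14×151/15 = 140.9333, running total 140.93
Total 140.93.

140.93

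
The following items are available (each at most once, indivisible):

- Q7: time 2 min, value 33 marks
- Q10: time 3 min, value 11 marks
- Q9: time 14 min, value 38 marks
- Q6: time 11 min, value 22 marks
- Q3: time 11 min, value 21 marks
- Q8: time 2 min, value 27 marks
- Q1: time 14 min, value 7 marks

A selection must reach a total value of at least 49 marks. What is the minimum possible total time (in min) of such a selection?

4

Subsets with value ≥ 49, sorted by total time:
- Q7+Q8: time 4, value 60
- Q7+Q10+Q8: time 7, value 71
Minimum time: 4 min.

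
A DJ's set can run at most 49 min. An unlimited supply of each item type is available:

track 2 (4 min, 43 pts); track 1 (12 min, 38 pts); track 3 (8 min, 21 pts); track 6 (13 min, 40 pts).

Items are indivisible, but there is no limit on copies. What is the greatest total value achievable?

516 pts

Best value-per-unit is track 2 at 43/4, and filling with it alone uses duration 12×4=48. No mix of the others beats 12×43 = 516.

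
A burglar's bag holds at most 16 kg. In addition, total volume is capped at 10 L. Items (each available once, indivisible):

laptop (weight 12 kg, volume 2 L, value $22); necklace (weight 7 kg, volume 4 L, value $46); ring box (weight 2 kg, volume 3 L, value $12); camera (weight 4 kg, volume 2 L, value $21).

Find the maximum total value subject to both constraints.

$79

Feasible sets respecting both limits:
- necklace+ring box+camera: weight 13, volume 9, value 79
- necklace+camera: weight 11, volume 6, value 67
- necklace+ring box: weight 9, volume 7, value 58
- necklace: weight 7, volume 4, value 46
Best: $79.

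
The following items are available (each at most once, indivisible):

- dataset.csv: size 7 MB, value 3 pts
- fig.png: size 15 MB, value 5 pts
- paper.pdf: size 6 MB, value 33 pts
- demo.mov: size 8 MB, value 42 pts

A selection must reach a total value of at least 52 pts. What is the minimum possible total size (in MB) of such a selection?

14

Subsets with value ≥ 52, sorted by total size:
- paper.pdf+demo.mov: size 14, value 75
- dataset.csv+paper.pdf+demo.mov: size 21, value 78
- fig.png+paper.pdf+demo.mov: size 29, value 80
- dataset.csv+fig.png+paper.pdf+demo.mov: size 36, value 83
Minimum size: 14 MB.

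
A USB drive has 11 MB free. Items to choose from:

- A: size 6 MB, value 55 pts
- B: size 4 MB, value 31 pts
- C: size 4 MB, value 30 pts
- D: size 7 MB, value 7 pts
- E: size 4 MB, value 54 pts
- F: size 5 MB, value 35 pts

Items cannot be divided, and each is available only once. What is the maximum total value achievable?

109 pts

Check high-value combinations within 11 MB:
- A+E: size 6+4=10, value 55+54=109
- A+F: size 6+5=11, value 55+35=90
- E+F: size 4+5=9, value 54+35=89
Best: 109 pts.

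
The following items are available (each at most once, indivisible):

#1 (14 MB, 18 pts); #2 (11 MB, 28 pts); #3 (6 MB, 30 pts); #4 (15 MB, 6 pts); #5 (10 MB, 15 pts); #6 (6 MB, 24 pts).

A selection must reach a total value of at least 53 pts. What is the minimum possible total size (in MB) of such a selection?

Subsets with value ≥ 53, sorted by total size:
- #3+#6: size 12, value 54
- #2+#3: size 17, value 58
- #3+#5+#6: size 22, value 69
Minimum size: 12 MB.

12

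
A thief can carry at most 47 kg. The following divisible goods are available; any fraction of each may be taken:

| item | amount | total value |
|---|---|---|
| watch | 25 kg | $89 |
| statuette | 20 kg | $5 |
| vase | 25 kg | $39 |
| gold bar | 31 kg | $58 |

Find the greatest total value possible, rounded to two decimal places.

Take in order of value per unit:
- watch (89/25 per unit): all 25 → value 89, running total 89.00
- gold bar (58/31 per unit): 22 of 31 → value 22×58/31 = 41.1613, running total 130.16
Total 130.16.

130.16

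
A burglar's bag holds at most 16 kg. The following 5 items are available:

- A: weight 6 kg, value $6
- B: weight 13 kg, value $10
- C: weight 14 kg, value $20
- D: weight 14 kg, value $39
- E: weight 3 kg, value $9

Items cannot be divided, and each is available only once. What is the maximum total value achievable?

Check high-value combinations within 16 kg:
- D: weight 14, value 39
- C: weight 14, value 20
- B+E: weight 13+3=16, value 10+9=19
- A+E: weight 6+3=9, value 6+9=15
- B: weight 13, value 10
Best: $39.

$39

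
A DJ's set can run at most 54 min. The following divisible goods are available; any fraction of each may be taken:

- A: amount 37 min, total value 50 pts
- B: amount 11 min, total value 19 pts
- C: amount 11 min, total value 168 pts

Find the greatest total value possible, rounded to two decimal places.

230.24

Take in order of value per unit:
- C (168/11 per unit): all 11 → value 168, running total 168.00
- B (19/11 per unit): all 11 → value 19, running total 187.00
- A (50/37 per unit): 32 of 37 → value 32×50/37 = 43.2432, running total 230.24
Total 230.24.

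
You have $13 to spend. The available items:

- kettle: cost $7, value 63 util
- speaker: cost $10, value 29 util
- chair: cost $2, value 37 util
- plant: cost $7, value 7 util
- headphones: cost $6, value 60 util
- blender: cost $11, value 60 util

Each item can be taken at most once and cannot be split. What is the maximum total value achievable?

123 util

Check high-value combinations within $13:
- kettle+headphones: cost 7+6=13, value 63+60=123
- kettle+chair: cost 7+2=9, value 63+37=100
- chair+headphones: cost 2+6=8, value 37+60=97
Best: 123 util.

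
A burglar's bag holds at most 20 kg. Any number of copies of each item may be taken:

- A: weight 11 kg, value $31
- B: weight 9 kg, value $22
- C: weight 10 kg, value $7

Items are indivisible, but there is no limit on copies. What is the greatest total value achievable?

Best value-per-unit is A at 31/11; filling with it alone gives 1×31 = 31.
Optimal mix: 1×A + 1×B → weight 20, value 53.

$53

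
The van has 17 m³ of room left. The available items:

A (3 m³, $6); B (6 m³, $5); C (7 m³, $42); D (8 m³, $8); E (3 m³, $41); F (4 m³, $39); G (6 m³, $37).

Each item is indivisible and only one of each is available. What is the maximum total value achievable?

$128

Check high-value combinations within 17 m³:
- A+C+E+F: volume 3+7+3+4=17, value 6+42+41+39=128
- A+E+F+G: volume 3+3+4+6=16, value 6+41+39+37=123
- C+E+F: volume 7+3+4=14, value 42+41+39=122
- C+E+G: volume 7+3+6=16, value 42+41+37=120
- C+F+G: volume 7+4+6=17, value 42+39+37=118
Best: $128.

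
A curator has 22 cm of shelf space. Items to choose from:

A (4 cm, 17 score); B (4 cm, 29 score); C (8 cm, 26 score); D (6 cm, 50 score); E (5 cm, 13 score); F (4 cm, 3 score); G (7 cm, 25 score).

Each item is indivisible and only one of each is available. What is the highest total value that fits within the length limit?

122 score

Check high-value combinations within 22 cm:
- A+B+C+D: length 4+4+8+6=22, value 17+29+26+50=122
- A+B+D+G: length 4+4+6+7=21, value 17+29+50+25=121
- B+D+E+G: length 4+6+5+7=22, value 29+50+13+25=117
- A+B+D+E: length 4+4+6+5=19, value 17+29+50+13=109
Best: 122 score.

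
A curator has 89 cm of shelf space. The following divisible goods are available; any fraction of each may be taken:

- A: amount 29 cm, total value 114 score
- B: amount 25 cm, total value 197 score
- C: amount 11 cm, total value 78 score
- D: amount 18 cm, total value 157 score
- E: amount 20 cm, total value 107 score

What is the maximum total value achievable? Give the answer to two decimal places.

Take in order of value per unit:
- D (157/18 per unit): all 18 → value 157, running total 157.00
- B (197/25 per unit): all 25 → value 197, running total 354.00
- C (78/11 per unit): all 11 → value 78, running total 432.00
- E (107/20 per unit): all 20 → value 107, running total 539.00
- A (114/29 per unit): 15 of 29 → value 15×114/29 = 58.9655, running total 597.97
Total 597.97.

597.97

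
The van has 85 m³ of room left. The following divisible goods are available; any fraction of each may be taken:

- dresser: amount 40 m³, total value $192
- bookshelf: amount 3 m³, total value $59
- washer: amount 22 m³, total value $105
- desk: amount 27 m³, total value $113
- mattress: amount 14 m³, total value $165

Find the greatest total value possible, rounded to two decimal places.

Take in order of value per unit:
- bookshelf (59/3 per unit): all 3 → value 59, running total 59.00
- mattress (165/14 per unit): all 14 → value 165, running total 224.00
- dresser (192/40 per unit): all 40 → value 192, running total 416.00
- washer (105/22 per unit): all 22 → value 105, running total 521.00
- desk (113/27 per unit): 6 of 27 → value 6×113/27 = 25.1111, running total 546.11
Total 546.11.

546.11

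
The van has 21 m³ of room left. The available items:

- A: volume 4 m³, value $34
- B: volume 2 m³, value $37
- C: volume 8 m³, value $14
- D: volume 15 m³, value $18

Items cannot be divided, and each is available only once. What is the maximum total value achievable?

$89

Check high-value combinations within 21 m³:
- A+B+D: volume 4+2+15=21, value 34+37+18=89
- A+B+C: volume 4+2+8=14, value 34+37+14=85
- A+B: volume 4+2=6, value 34+37=71
- B+D: volume 2+15=17, value 37+18=55
Best: $89.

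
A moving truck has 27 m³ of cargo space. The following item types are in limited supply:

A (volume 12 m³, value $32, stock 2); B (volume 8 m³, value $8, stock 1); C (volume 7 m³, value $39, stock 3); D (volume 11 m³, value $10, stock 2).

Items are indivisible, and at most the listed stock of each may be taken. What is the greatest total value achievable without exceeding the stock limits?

$117

Best selections within volume 27 and stock limits:
- 3×C: volume 21, value 117
- 1×A + 2×C: volume 26, value 110
Best: $117.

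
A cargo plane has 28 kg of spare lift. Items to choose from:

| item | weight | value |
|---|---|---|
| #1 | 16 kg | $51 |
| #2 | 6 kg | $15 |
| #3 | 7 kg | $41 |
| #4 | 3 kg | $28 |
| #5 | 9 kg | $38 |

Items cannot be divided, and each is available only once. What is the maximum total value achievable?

Check high-value combinations within 28 kg:
- #2+#3+#4+#5: weight 6+7+3+9=25, value 15+41+28+38=122
- #1+#3+#4: weight 16+7+3=26, value 51+41+28=120
- #1+#4+#5: weight 16+3+9=28, value 51+28+38=117
- #3+#4+#5: weight 7+3+9=19, value 41+28+38=107
- #2+#3+#5: weight 6+7+9=22, value 15+41+38=94
Best: $122.

$122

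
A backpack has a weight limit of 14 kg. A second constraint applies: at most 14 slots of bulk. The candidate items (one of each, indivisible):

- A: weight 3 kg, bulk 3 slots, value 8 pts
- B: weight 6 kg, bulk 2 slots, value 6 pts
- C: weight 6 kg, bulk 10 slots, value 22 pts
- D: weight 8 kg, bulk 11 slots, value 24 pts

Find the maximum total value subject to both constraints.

Feasible sets respecting both limits:
- A+D: weight 11, bulk 14, value 32
- A+C: weight 9, bulk 13, value 30
- B+D: weight 14, bulk 13, value 30
Best: 32 pts.

32 pts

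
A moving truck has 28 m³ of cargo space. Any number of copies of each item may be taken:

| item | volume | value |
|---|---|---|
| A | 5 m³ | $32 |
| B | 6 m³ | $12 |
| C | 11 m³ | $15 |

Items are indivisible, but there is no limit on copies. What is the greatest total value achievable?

$160

Best value-per-unit is A at 32/5, and filling with it alone uses volume 5×5=25. No mix of the others beats 5×32 = 160.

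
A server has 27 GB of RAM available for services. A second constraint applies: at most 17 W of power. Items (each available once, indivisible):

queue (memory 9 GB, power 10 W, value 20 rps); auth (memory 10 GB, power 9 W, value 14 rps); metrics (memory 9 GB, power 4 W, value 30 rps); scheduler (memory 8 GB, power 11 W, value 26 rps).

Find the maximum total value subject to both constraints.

Feasible sets respecting both limits:
- metrics+scheduler: memory 17, power 15, value 56
- queue+metrics: memory 18, power 14, value 50
- auth+metrics: memory 19, power 13, value 44
- metrics: memory 9, power 4, value 30
Best: 56 rps.

56 rps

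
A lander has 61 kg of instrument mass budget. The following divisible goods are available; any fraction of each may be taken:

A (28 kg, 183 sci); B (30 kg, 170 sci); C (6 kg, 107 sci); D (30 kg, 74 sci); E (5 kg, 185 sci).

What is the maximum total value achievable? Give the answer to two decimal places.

Take in order of value per unit:
- E (185/5 per unit): all 5 → value 185, running total 185.00
- C (107/6 per unit): all 6 → value 107, running total 292.00
- A (183/28 per unit): all 28 → value 183, running total 475.00
- B (170/30 per unit): 22 of 30 → value 22×170/30 = 124.6667, running total 599.67
Total 599.67.

599.67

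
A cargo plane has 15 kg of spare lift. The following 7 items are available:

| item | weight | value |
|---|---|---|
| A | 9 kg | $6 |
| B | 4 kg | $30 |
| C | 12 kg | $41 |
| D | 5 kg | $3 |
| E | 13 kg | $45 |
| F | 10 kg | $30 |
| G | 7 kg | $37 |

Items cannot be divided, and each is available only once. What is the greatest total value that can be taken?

$67

Check high-value combinations within 15 kg:
- B+G: weight 4+7=11, value 30+37=67
- B+F: weight 4+10=14, value 30+30=60
- E: weight 13, value 45
Best: $67.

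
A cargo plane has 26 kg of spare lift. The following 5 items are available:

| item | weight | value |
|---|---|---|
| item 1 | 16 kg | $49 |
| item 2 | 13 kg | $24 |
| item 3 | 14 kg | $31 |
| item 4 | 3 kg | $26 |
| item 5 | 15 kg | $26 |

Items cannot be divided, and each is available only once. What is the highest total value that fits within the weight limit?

Check high-value combinations within 26 kg:
- item 1+item 4: weight 16+3=19, value 49+26=75
- item 3+item 4: weight 14+3=17, value 31+26=57
- item 4+item 5: weight 3+15=18, value 26+26=52
- item 2+item 4: weight 13+3=16, value 24+26=50
Best: $75.

$75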